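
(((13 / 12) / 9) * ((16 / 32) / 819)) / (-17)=-1 / 231336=-0.00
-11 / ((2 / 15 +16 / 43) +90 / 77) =-546315 / 83152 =-6.57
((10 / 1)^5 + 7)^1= 100007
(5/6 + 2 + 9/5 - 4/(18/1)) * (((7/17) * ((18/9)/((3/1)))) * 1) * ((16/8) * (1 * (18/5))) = 8.72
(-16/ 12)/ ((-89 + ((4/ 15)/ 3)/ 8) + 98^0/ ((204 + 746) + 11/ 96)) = 10945320/ 730500259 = 0.01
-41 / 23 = -1.78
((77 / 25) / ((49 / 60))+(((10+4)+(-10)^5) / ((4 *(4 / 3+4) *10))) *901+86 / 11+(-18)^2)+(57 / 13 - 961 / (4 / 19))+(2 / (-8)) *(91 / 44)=-27323931175 / 64064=-426509.91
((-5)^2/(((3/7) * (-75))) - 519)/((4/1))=-2339/18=-129.94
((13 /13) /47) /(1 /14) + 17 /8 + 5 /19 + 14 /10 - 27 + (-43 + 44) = -782767 /35720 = -21.91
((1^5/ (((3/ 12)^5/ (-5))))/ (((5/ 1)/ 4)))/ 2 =-2048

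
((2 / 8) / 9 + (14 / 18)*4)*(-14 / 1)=-791 / 18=-43.94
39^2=1521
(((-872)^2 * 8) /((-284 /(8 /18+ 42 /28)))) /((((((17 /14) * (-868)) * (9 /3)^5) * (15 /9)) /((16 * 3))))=42581504 /9092331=4.68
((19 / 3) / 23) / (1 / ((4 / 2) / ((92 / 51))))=323 / 1058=0.31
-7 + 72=65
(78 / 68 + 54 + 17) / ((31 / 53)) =130009 / 1054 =123.35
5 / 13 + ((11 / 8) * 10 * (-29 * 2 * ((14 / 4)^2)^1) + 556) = -958151 / 104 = -9212.99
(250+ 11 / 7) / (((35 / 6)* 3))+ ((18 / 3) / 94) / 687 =37907531 / 2636935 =14.38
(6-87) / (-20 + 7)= 81 / 13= 6.23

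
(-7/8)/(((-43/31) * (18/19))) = 4123/6192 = 0.67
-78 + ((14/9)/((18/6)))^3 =-1532530/19683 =-77.86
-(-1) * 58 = 58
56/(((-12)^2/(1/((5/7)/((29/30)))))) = 1421/2700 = 0.53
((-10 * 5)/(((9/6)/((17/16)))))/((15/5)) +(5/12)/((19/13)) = -1970/171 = -11.52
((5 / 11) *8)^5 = 102400000 / 161051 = 635.82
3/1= 3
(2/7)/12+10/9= 143/126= 1.13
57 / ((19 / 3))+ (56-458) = -393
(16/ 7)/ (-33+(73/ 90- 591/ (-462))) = -3960/ 53551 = -0.07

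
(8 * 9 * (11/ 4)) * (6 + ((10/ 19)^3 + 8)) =19211148/ 6859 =2800.87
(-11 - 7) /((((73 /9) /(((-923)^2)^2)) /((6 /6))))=-117576849408642 /73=-1610641772721.12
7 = 7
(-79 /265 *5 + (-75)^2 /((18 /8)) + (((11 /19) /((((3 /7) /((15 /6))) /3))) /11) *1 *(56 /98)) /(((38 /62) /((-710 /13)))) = -55388803290 /248729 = -222687.36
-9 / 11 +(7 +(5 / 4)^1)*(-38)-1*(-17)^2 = -13273 / 22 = -603.32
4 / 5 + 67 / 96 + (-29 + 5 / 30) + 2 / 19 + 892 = 7886701 / 9120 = 864.77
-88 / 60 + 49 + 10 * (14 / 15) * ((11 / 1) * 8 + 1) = 4391 / 5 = 878.20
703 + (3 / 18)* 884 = 2551 / 3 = 850.33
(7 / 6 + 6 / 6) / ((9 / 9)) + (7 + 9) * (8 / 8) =109 / 6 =18.17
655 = 655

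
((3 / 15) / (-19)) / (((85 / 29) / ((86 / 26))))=-1247 / 104975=-0.01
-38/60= -0.63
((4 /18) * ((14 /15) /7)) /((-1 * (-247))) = 4 /33345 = 0.00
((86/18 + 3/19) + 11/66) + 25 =10295/342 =30.10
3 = 3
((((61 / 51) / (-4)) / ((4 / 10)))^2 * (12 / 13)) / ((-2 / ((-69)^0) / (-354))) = 5488475 / 60112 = 91.30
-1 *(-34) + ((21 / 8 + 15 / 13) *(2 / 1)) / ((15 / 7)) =9757 / 260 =37.53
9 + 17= 26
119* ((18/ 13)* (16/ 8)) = 4284/ 13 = 329.54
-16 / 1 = -16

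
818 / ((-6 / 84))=-11452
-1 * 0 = 0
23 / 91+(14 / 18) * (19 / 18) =15829 / 14742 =1.07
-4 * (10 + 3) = -52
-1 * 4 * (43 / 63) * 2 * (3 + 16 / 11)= -2408 / 99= -24.32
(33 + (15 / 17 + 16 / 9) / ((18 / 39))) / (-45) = -0.86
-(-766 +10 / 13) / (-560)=-2487 / 1820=-1.37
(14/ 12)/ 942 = 7/ 5652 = 0.00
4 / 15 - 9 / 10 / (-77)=643 / 2310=0.28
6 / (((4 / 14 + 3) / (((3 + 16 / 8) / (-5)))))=-42 / 23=-1.83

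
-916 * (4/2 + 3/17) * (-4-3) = 237244/17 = 13955.53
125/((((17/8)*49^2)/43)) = 43000/40817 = 1.05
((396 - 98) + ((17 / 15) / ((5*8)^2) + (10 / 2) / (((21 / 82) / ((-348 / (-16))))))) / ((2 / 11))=1335445309 / 336000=3974.54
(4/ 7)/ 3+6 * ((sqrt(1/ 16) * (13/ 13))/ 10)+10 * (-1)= -4057/ 420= -9.66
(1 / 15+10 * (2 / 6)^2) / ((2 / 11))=583 / 90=6.48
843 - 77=766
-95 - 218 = -313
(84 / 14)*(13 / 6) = 13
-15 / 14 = -1.07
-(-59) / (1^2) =59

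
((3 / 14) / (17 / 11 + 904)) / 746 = 33 / 104032684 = 0.00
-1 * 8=-8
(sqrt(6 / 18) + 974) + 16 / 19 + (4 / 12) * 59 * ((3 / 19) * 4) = 987.84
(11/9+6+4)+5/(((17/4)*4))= 1762/153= 11.52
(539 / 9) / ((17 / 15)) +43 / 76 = 207013 / 3876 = 53.41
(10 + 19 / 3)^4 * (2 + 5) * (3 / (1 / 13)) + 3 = 524596972 / 27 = 19429517.48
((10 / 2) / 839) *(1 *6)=30 / 839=0.04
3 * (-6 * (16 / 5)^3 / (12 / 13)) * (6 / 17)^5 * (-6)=3726508032 / 177482125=21.00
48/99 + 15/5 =3.48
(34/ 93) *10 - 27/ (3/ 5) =-3845/ 93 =-41.34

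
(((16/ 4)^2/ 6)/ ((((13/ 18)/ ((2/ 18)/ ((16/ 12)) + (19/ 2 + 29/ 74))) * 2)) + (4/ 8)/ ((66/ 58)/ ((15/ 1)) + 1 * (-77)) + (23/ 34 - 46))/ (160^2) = -377653247/ 359212339200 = -0.00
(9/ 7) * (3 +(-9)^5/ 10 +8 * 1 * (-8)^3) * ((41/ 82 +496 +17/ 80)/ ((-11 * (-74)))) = -3250526337/ 414400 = -7843.93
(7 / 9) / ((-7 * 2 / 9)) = -1 / 2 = -0.50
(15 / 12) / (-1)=-5 / 4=-1.25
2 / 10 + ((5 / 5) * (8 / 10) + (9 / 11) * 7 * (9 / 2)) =589 / 22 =26.77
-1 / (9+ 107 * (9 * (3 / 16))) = -16 / 3033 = -0.01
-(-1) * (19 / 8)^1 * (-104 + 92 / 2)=-551 / 4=-137.75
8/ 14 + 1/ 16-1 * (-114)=12839/ 112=114.63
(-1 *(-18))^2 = 324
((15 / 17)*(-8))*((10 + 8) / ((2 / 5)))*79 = -426600 / 17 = -25094.12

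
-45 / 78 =-15 / 26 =-0.58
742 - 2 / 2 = 741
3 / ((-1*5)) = -3 / 5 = -0.60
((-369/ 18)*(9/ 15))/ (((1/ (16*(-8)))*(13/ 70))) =110208/ 13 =8477.54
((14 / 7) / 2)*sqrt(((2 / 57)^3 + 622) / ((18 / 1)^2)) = sqrt(6565833078) / 58482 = 1.39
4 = 4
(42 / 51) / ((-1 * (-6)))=7 / 51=0.14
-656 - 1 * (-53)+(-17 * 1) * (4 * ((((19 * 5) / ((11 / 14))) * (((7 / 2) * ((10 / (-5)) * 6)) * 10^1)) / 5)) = 7590327 / 11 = 690029.73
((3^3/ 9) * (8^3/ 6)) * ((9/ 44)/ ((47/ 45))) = 25920/ 517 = 50.14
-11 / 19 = -0.58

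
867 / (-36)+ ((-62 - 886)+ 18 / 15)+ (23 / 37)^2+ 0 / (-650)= -79716617 / 82140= -970.50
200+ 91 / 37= 7491 / 37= 202.46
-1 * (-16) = 16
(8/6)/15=4/45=0.09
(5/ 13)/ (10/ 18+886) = 45/ 103727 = 0.00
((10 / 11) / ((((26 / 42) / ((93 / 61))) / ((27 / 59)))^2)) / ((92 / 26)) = 13902791805 / 42601762489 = 0.33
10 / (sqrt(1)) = 10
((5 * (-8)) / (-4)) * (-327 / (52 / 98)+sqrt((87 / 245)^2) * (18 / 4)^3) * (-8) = 29756082 / 637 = 46712.84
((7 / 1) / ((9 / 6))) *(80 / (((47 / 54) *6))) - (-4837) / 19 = 291179 / 893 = 326.07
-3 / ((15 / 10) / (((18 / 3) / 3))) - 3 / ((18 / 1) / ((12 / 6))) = -4.33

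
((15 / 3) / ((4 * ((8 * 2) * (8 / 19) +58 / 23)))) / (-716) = -2185 / 11587744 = -0.00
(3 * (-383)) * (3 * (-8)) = 27576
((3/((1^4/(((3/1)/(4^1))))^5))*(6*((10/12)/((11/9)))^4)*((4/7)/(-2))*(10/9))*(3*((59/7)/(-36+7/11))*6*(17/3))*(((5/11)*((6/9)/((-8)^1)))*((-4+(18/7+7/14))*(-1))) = -4010103703125/16003110559744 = -0.25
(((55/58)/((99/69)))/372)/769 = 115/49775832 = 0.00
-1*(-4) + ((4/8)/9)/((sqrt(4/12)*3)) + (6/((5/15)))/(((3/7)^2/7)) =sqrt(3)/54 + 690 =690.03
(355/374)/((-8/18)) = -2.14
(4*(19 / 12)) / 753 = 19 / 2259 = 0.01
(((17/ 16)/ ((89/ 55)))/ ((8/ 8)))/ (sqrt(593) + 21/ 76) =-373065/ 1219202812 + 337535 * sqrt(593)/ 304800703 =0.03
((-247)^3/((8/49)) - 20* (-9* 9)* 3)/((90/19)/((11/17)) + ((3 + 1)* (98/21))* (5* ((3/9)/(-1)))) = 1388842081407/358000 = 3879447.15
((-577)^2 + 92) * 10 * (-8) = -26641680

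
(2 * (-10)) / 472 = -5 / 118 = -0.04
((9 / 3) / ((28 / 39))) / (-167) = -117 / 4676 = -0.03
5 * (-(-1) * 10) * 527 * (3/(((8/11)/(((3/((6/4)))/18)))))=144925/12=12077.08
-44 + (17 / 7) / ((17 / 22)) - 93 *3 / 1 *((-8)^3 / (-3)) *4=-1333534 / 7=-190504.86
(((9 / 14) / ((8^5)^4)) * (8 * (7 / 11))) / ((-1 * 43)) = -9 / 136332967919759654912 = -0.00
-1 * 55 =-55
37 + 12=49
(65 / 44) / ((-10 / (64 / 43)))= -104 / 473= -0.22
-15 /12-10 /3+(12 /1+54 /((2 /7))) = 196.42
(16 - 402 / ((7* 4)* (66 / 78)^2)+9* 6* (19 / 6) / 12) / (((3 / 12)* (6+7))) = 34549 / 11011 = 3.14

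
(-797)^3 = -506261573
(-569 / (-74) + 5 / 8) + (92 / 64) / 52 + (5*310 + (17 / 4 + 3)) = 48195179 / 30784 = 1565.59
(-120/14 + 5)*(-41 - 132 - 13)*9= 41850/7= 5978.57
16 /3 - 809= -2411 /3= -803.67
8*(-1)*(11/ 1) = -88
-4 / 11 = -0.36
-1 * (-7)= 7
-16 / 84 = -4 / 21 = -0.19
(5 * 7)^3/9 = 42875/9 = 4763.89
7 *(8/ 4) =14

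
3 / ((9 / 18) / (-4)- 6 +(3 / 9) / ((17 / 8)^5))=-102229704 / 208456835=-0.49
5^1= 5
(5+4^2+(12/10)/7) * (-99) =-73359/35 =-2095.97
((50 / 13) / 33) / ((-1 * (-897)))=50 / 384813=0.00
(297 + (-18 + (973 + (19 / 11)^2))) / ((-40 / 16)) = -303706 / 605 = -501.99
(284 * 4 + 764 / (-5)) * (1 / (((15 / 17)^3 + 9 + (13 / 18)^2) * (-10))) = -3912673896 / 406252625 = -9.63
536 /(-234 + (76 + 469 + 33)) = 67 /43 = 1.56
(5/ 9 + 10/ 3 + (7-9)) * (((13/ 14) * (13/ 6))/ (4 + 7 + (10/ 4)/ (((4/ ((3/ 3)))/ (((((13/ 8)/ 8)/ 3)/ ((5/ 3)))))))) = 367744/ 1066905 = 0.34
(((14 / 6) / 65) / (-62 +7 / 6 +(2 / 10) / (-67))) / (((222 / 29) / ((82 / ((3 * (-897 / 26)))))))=2230564 / 36525456981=0.00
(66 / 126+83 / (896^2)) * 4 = 1261817 / 602112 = 2.10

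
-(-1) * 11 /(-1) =-11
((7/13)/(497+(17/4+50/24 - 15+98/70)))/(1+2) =35/95498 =0.00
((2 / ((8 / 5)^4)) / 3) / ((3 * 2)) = 625 / 36864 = 0.02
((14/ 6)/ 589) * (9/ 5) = 21/ 2945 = 0.01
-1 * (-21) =21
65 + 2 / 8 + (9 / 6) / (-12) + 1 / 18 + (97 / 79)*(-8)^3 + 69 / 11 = -34863199 / 62568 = -557.20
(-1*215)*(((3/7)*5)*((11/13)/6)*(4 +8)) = -779.67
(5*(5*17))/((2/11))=4675/2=2337.50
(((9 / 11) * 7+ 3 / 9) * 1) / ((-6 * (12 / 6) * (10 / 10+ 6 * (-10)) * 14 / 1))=25 / 40887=0.00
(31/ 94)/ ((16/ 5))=155/ 1504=0.10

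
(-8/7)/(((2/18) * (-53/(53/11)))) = 72/77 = 0.94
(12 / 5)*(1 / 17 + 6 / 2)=624 / 85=7.34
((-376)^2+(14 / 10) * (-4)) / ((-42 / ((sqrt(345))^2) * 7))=-8128798 / 49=-165893.84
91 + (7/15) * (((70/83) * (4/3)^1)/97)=6594161/72459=91.01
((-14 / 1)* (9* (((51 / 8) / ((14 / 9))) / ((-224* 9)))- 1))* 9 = 229923 / 1792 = 128.31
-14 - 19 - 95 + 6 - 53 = -175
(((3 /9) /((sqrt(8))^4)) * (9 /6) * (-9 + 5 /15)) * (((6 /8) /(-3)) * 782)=5083 /384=13.24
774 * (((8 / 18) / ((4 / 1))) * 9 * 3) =2322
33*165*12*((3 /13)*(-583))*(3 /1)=-342838980 /13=-26372229.23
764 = 764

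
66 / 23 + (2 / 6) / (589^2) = 68690381 / 23937549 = 2.87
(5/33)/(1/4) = 20/33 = 0.61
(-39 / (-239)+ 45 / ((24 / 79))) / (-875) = -283527 / 1673000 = -0.17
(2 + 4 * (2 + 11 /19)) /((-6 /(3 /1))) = -117 /19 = -6.16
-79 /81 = -0.98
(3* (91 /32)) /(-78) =-7 /64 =-0.11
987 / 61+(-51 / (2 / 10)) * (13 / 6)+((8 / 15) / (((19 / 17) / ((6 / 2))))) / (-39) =-242438447 / 452010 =-536.36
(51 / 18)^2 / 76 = 289 / 2736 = 0.11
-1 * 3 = -3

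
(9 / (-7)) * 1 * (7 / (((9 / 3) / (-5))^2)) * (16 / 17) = -23.53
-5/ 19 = -0.26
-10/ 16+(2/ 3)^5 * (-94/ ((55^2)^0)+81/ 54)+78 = 126737/ 1944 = 65.19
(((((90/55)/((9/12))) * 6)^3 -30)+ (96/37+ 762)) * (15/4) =549967455/49247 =11167.53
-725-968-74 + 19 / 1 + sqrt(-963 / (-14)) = -1748 + 3 * sqrt(1498) / 14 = -1739.71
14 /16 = 7 /8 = 0.88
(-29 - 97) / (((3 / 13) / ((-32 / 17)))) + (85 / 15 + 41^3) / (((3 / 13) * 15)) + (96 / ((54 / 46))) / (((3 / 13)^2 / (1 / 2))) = 29891524 / 1377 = 21707.72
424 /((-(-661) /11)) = 4664 /661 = 7.06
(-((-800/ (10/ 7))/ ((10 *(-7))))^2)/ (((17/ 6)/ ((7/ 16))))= -168/ 17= -9.88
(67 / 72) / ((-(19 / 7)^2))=-3283 / 25992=-0.13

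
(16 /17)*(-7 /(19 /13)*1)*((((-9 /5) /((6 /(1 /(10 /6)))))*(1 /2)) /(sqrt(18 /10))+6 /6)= -4.21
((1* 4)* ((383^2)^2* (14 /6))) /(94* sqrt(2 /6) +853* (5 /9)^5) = -31611381243998401912500 /3164185681787 +21941361144350135977608* sqrt(3) /3164185681787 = 2020163065.03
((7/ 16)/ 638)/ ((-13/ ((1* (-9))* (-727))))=-45801/ 132704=-0.35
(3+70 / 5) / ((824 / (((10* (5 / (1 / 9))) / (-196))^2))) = 860625 / 7913696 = 0.11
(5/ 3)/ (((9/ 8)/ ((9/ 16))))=5/ 6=0.83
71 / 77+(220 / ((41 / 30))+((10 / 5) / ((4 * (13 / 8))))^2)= 86428271 / 533533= 161.99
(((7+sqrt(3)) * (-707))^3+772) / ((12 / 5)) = -98038297364.64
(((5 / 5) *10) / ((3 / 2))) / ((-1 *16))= -5 / 12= -0.42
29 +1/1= 30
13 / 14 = 0.93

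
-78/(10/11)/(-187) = 39/85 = 0.46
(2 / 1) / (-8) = -0.25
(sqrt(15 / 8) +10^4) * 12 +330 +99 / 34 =3 * sqrt(30) +4091319 / 34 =120349.34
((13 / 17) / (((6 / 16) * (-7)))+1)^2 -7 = -828134 / 127449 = -6.50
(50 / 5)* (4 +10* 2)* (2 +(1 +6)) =2160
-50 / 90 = -5 / 9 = -0.56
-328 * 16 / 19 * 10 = -2762.11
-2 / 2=-1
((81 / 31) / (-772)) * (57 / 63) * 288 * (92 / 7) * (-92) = 312626304 / 293167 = 1066.38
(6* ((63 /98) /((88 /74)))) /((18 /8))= 1.44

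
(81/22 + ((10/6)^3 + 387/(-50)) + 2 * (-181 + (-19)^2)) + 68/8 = 5480711/14850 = 369.07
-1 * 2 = -2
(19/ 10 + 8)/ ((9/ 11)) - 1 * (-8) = 201/ 10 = 20.10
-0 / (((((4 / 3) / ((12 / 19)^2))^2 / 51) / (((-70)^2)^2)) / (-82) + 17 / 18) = 0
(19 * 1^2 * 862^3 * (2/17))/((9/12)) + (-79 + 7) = 97356593384/51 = 1908952811.45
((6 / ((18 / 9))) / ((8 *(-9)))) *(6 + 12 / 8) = -5 / 16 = -0.31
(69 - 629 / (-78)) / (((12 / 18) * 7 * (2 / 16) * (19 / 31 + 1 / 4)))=1490728 / 9737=153.10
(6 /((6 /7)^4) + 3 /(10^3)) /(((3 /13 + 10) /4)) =1951339 /448875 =4.35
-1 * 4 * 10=-40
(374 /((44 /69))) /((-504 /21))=-391 /16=-24.44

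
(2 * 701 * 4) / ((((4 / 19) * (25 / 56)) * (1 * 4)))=372932 / 25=14917.28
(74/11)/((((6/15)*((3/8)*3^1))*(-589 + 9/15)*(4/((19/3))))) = -17575/436887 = -0.04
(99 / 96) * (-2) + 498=7935 / 16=495.94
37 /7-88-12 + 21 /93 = -20504 /217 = -94.49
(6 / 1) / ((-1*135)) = -0.04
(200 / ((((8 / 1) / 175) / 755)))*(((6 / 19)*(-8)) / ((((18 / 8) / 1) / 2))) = -422800000 / 57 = -7417543.86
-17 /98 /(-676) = 17 /66248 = 0.00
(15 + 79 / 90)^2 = 2042041 / 8100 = 252.10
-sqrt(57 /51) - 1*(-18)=18 - sqrt(323) /17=16.94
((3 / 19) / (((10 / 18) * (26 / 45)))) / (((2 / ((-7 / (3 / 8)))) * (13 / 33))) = -37422 / 3211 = -11.65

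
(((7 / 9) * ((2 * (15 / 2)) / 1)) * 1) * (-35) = -1225 / 3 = -408.33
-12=-12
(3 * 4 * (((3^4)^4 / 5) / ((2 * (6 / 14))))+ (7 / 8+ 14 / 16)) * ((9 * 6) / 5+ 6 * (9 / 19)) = 781039717164 / 475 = 1644294141.40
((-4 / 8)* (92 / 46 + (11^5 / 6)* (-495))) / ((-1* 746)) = -26573411 / 2984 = -8905.30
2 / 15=0.13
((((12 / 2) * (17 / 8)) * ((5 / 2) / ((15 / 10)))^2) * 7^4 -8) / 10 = 1020329 / 120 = 8502.74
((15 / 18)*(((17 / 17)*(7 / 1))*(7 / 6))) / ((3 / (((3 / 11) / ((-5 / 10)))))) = -245 / 198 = -1.24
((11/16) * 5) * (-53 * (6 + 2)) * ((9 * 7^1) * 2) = -183645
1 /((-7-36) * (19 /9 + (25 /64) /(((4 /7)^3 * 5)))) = -36864 /4010137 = -0.01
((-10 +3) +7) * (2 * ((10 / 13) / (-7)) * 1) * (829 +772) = 0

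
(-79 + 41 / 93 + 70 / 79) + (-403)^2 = 162331.33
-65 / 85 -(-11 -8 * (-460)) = -62386 / 17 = -3669.76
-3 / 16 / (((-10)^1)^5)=3 / 1600000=0.00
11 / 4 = 2.75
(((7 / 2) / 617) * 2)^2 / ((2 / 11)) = 0.00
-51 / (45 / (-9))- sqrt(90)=51 / 5- 3 * sqrt(10)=0.71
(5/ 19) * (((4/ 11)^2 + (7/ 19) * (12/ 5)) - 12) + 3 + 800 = 34949587/ 43681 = 800.11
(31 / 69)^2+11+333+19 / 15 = 8223878 / 23805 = 345.47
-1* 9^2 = -81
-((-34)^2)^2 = -1336336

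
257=257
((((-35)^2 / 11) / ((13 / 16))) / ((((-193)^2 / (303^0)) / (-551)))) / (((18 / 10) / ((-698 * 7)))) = 263834228000 / 47939463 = 5503.49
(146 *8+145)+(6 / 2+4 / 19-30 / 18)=74929 / 57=1314.54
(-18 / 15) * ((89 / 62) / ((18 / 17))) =-1513 / 930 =-1.63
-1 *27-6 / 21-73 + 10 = -632 / 7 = -90.29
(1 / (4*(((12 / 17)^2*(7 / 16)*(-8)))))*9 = -289 / 224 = -1.29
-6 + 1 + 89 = 84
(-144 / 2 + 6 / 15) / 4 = -179 / 10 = -17.90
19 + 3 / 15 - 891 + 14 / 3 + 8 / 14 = -90989 / 105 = -866.56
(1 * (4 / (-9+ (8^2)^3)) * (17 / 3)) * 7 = 0.00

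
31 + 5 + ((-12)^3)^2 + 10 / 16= 23888165 / 8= 2986020.62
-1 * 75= -75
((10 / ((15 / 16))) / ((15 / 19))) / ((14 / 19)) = 5776 / 315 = 18.34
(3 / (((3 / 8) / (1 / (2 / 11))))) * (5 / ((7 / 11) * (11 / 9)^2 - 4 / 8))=35640 / 73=488.22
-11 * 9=-99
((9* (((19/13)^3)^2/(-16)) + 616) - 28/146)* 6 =10322522414277/2818856456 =3661.95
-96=-96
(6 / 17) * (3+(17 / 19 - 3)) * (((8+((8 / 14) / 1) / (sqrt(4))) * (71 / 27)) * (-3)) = -8236 / 399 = -20.64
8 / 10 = 4 / 5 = 0.80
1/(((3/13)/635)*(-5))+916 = 1097/3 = 365.67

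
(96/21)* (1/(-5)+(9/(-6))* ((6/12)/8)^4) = -131087/143360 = -0.91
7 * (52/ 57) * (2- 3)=-364/ 57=-6.39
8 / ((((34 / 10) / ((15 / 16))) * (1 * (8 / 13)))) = 975 / 272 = 3.58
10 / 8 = 5 / 4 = 1.25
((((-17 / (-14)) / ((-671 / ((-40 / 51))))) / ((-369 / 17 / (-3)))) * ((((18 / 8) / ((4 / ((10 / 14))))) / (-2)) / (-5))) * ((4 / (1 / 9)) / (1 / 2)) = 765 / 1348039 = 0.00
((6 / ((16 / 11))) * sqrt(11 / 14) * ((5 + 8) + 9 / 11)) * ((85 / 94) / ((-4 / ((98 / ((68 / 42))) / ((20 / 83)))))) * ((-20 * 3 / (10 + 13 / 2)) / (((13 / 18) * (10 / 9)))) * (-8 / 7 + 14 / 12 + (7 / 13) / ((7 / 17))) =1950160779 * sqrt(154) / 1397968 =17311.45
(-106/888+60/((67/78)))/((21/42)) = 2074369/14874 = 139.46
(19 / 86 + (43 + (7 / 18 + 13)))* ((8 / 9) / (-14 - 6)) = -43816 / 17415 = -2.52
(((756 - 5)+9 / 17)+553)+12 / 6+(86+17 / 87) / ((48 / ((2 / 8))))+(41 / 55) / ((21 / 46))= 143067431611 / 109327680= 1308.61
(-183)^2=33489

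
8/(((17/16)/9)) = 1152/17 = 67.76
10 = 10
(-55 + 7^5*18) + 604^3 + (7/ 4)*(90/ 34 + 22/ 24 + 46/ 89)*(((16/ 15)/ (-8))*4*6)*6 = 1669226312057/ 7565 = 220651197.89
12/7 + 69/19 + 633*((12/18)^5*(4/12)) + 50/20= 2303173/64638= 35.63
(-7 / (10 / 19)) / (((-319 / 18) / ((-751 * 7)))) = -6292629 / 1595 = -3945.22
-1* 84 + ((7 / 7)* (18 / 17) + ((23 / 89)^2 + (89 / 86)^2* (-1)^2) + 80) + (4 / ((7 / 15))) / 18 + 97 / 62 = 153851819777 / 648345984972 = 0.24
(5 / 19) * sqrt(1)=5 / 19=0.26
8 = 8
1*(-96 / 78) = -16 / 13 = -1.23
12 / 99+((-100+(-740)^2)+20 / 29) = 523958276 / 957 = 547500.81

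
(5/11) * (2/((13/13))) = 10/11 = 0.91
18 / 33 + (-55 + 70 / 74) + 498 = 180908 / 407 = 444.49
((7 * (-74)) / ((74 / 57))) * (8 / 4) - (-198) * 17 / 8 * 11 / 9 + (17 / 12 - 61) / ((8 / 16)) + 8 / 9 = -14473 / 36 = -402.03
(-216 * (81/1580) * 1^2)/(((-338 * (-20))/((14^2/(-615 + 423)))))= 0.00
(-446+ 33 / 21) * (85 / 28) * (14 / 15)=-17629 / 14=-1259.21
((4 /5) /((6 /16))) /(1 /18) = 192 /5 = 38.40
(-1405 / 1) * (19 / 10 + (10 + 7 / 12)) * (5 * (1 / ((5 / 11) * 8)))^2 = -25466749 / 768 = -33159.83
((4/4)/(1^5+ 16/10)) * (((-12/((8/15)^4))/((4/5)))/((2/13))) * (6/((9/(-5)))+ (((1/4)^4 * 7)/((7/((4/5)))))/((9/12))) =202246875/131072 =1543.02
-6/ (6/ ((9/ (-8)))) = 9/ 8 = 1.12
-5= -5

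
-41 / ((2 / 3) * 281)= -123 / 562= -0.22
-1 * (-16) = 16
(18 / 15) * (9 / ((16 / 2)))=27 / 20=1.35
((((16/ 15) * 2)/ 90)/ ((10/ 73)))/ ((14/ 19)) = 5548/ 23625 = 0.23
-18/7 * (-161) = 414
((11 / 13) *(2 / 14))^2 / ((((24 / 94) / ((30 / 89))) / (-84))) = -170610 / 105287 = -1.62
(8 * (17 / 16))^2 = 289 / 4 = 72.25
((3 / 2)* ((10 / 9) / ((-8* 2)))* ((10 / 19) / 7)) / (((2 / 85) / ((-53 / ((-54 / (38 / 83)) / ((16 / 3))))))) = -112625 / 141183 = -0.80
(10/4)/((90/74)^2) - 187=-150101/810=-185.31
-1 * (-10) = 10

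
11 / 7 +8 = 9.57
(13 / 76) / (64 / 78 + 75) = 507 / 224732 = 0.00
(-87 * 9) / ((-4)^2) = -783 / 16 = -48.94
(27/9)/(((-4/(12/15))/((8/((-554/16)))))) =192/1385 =0.14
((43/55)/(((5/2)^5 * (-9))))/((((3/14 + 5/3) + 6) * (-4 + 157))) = -19264/26112796875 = -0.00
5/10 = 1/2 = 0.50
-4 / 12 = -1 / 3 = -0.33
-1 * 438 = -438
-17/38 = -0.45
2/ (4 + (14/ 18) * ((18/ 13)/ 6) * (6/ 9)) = 117/ 241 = 0.49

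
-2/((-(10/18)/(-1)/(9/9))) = -3.60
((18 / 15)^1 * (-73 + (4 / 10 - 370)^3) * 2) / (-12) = 6311121317 / 625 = 10097794.11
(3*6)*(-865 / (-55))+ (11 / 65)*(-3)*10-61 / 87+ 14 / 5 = 17424419 / 62205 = 280.11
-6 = -6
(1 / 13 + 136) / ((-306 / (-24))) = 10.67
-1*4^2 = -16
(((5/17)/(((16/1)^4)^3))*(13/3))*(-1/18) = -65/258394028620382208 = -0.00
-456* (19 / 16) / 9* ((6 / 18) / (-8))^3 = 361 / 82944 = 0.00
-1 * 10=-10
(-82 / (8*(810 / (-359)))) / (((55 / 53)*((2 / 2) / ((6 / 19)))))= 780107 / 564300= 1.38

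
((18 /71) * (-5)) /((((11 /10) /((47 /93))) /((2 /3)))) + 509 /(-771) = -19570799 /18666681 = -1.05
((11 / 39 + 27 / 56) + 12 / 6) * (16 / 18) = 6037 / 2457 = 2.46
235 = 235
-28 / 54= -14 / 27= -0.52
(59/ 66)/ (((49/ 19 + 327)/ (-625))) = -700625/ 413292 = -1.70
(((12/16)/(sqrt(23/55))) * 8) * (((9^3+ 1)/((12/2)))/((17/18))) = 1195.26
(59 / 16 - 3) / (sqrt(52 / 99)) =33*sqrt(143) / 416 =0.95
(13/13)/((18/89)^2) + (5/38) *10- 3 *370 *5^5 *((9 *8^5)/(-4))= 1574360064158599/6156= 255744000025.76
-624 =-624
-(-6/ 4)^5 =243/ 32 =7.59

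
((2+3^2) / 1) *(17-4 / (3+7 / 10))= 6479 / 37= 175.11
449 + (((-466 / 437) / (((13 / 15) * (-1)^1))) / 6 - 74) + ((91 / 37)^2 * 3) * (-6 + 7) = 393.35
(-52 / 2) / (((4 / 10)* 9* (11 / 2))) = -130 / 99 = -1.31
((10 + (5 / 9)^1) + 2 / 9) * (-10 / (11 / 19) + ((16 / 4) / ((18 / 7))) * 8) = -46366 / 891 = -52.04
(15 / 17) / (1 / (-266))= -3990 / 17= -234.71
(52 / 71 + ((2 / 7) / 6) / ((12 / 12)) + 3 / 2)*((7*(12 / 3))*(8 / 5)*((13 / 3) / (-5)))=-88.53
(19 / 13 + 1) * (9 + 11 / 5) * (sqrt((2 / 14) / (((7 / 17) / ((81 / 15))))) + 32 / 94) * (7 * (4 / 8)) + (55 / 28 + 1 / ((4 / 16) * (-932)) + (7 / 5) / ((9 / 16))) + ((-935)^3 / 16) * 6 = -21993467975658839 / 71750952 + 2688 * sqrt(255) / 325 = -306524971.25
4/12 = 1/3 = 0.33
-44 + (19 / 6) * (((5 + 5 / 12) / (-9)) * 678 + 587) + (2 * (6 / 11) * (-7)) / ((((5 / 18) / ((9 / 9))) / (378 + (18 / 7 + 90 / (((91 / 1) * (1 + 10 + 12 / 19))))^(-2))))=-1317857931143 / 133483680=-9872.80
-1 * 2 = -2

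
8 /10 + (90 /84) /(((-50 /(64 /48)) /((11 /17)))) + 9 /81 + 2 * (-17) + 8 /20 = -175148 /5355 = -32.71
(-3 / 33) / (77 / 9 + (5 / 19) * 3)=-171 / 17578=-0.01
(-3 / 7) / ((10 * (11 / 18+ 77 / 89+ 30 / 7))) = -2403 / 323075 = -0.01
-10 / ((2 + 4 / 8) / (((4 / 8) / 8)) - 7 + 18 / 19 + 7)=-95 / 389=-0.24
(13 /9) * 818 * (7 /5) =74438 /45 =1654.18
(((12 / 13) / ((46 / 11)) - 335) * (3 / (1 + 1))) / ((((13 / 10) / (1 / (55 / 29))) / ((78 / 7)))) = -52251678 / 23023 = -2269.54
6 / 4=3 / 2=1.50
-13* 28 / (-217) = 52 / 31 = 1.68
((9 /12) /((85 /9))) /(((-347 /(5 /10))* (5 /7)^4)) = -0.00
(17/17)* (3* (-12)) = -36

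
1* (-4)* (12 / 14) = -24 / 7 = -3.43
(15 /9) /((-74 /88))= -220 /111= -1.98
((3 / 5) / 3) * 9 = 1.80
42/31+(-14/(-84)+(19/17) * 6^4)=4584875/3162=1449.99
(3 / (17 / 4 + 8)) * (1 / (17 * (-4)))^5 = -3 / 17810686208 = -0.00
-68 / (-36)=17 / 9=1.89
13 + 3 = 16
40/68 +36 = 622/17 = 36.59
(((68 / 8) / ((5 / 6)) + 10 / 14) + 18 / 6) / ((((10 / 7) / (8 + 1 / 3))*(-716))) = -487 / 4296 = -0.11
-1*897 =-897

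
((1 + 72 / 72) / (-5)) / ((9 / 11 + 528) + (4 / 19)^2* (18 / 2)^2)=-7942 / 10570965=-0.00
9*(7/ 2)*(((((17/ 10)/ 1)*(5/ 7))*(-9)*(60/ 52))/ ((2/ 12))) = -61965/ 26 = -2383.27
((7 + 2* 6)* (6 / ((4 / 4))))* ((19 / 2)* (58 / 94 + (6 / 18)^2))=111188 / 141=788.57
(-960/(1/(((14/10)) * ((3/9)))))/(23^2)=-448/529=-0.85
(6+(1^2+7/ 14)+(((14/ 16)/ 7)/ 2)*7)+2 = 159/ 16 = 9.94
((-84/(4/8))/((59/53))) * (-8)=71232/59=1207.32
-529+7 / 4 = -2109 / 4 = -527.25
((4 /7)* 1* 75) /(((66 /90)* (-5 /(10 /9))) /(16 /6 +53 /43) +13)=1509000 /427931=3.53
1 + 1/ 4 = 5/ 4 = 1.25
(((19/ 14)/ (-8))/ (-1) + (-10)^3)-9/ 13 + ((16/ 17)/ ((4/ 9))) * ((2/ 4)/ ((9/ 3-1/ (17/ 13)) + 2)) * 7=-1454213/ 1456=-998.77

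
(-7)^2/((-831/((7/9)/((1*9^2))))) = -343/605799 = -0.00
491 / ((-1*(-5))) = 491 / 5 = 98.20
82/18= 41/9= 4.56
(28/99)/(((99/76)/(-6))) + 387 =1260073/3267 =385.70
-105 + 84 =-21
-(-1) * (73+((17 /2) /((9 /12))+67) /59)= 13156 /177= 74.33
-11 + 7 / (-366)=-4033 / 366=-11.02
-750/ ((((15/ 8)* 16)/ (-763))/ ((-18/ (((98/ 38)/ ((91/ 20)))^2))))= -59849829/ 56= -1068746.95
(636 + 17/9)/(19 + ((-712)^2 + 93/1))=5741/4563504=0.00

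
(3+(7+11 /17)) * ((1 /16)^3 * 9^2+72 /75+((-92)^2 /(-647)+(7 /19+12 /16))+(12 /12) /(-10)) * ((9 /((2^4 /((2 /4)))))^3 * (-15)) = 5522945349892581 /140244775075840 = 39.38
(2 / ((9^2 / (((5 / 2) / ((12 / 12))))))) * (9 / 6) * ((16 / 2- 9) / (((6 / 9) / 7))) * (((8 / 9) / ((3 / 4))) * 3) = -280 / 81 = -3.46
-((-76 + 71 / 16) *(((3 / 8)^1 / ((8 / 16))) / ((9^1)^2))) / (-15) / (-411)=229 / 2130624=0.00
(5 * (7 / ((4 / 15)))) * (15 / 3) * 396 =259875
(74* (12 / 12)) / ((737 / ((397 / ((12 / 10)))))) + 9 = 93344 / 2211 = 42.22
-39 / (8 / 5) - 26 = -403 / 8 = -50.38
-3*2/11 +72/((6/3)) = 390/11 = 35.45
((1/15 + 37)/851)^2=309136/162945225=0.00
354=354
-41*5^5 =-128125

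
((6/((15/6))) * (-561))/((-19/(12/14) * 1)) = 40392/665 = 60.74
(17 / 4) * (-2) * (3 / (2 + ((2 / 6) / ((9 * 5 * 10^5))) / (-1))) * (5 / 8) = -215156250 / 26999999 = -7.97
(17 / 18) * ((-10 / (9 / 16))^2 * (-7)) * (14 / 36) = -812.56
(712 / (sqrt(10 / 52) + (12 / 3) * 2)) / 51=148096 / 84609 - 712 * sqrt(130) / 84609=1.65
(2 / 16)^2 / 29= 1 / 1856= 0.00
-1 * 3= -3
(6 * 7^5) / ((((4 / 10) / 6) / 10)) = 15126300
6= 6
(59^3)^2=42180533641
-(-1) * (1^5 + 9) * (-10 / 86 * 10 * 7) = -3500 / 43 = -81.40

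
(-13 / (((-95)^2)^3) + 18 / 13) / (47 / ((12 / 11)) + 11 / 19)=158779848372972 / 5006943001328125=0.03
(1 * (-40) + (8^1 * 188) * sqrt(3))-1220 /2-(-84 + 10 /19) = -10764 /19 + 1504 * sqrt(3) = 2038.48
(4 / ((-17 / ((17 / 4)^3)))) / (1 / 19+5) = -5491 / 1536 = -3.57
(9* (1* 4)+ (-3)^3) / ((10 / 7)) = 63 / 10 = 6.30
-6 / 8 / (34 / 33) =-99 / 136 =-0.73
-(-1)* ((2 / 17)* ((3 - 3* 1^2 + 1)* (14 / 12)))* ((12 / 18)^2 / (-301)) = -4 / 19737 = -0.00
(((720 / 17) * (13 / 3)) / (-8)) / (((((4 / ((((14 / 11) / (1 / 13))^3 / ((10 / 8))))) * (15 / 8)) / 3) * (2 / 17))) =-1880913216 / 6655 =-282631.59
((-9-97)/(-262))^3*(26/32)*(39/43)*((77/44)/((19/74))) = 0.33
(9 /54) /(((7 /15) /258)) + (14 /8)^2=10663 /112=95.21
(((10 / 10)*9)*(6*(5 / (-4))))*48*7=-22680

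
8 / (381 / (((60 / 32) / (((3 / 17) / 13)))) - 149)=-8840 / 161597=-0.05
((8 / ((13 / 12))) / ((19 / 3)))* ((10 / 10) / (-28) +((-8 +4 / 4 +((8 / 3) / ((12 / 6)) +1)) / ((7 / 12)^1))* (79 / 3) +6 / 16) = -424020 / 1729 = -245.24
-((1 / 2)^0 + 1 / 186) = -187 / 186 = -1.01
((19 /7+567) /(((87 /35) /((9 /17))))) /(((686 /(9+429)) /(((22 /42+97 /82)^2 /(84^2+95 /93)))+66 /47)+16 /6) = 82436444401604130 /2580619828635504719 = 0.03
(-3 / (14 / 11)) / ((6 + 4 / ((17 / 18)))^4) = -918731 / 4277635488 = -0.00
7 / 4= 1.75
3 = 3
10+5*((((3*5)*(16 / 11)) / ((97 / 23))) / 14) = 88490 / 7469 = 11.85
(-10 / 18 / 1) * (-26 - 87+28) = 47.22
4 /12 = 1 /3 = 0.33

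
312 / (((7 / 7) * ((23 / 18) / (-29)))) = -162864 / 23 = -7081.04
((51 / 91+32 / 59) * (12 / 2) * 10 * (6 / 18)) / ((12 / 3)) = 29605 / 5369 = 5.51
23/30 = 0.77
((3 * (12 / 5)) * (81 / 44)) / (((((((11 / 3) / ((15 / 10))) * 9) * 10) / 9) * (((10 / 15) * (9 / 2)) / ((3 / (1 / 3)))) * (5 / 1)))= 19683 / 60500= 0.33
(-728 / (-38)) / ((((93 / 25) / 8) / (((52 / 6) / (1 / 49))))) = 92747200 / 5301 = 17496.17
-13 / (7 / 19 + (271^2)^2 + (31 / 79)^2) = -0.00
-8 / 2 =-4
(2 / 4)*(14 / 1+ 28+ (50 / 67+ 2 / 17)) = 21.43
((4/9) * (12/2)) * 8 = 64/3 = 21.33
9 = 9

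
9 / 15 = 0.60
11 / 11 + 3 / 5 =8 / 5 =1.60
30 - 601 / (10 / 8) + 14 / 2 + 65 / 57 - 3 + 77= -105068 / 285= -368.66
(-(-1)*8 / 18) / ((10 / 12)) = 8 / 15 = 0.53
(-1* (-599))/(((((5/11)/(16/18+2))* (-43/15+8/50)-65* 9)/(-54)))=15418260/279053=55.25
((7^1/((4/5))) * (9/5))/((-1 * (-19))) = 63/76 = 0.83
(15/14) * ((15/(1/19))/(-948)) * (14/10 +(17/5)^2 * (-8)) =129789/4424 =29.34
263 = 263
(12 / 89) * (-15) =-180 / 89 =-2.02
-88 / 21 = -4.19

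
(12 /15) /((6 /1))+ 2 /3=4 /5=0.80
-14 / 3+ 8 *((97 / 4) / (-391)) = -6056 / 1173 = -5.16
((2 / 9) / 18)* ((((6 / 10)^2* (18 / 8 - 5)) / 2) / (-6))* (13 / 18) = 143 / 194400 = 0.00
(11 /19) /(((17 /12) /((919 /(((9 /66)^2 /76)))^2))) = 2646354410095616 /459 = 5765478017637.51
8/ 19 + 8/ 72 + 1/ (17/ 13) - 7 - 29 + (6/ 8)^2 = -1587949/ 46512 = -34.14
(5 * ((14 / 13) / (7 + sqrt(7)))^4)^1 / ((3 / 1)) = 22540 / 6940323 - 7840 * sqrt(7) / 6940323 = 0.00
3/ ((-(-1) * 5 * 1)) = 3/ 5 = 0.60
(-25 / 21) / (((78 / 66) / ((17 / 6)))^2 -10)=874225 / 7215726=0.12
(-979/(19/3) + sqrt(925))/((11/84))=-948.17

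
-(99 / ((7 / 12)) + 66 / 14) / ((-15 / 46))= 18722 / 35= 534.91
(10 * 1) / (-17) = -0.59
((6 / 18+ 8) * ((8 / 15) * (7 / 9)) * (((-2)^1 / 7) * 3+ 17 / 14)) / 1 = 100 / 81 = 1.23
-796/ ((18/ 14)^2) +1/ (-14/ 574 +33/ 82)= -1202482/ 2511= -478.89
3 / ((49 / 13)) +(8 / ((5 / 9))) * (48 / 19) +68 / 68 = 177704 / 4655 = 38.17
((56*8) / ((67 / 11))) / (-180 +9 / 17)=-83776 / 204417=-0.41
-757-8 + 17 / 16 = -12223 / 16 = -763.94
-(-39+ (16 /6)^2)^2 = -82369 /81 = -1016.90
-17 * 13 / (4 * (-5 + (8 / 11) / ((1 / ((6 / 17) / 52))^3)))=26239876091 / 2374649312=11.05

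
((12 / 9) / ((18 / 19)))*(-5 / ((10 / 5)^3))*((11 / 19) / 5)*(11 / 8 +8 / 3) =-1067 / 2592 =-0.41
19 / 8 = 2.38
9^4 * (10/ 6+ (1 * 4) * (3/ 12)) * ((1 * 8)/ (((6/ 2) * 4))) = 11664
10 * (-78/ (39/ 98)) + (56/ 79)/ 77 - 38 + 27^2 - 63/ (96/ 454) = -21786571/ 13904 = -1566.93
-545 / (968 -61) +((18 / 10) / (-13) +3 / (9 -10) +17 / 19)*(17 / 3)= -44745274 / 3360435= -13.32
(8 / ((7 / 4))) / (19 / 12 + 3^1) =384 / 385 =1.00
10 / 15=2 / 3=0.67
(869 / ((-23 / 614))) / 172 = -266783 / 1978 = -134.88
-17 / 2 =-8.50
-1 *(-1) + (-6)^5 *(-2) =15553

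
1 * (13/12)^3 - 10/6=-683/1728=-0.40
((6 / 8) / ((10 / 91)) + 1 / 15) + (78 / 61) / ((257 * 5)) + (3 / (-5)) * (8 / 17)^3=12625546147 / 1848506424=6.83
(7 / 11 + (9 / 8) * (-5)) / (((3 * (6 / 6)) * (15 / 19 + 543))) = -8341 / 2727648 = -0.00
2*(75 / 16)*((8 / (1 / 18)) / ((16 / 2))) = 675 / 4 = 168.75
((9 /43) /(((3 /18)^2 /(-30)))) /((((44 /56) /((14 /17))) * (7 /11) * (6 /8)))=-362880 /731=-496.42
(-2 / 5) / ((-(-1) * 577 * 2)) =-1 / 2885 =-0.00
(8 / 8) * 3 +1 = 4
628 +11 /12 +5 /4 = 3781 /6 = 630.17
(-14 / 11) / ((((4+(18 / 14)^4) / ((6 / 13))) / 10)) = -403368 / 462319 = -0.87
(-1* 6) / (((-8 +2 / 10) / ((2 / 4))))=5 / 13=0.38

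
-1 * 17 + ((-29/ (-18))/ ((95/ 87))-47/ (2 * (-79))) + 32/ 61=-20192638/ 1373415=-14.70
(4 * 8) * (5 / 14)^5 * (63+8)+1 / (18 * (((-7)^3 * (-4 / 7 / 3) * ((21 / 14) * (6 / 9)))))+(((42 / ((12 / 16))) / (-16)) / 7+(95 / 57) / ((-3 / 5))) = 12009577 / 1210104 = 9.92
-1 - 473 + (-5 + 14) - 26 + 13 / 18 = -8825 / 18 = -490.28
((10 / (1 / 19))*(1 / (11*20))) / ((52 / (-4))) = -19 / 286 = -0.07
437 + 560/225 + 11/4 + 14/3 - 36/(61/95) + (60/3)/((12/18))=4620823/10980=420.84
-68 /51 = -4 /3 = -1.33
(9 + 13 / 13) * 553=5530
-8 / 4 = -2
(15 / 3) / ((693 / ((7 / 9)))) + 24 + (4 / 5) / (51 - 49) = 24.41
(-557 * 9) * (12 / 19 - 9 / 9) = 35091 / 19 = 1846.89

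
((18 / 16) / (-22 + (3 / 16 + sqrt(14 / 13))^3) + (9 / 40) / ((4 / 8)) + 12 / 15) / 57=4235710887067 / 201662473440156-1257185280 * sqrt(182) / 319298916280247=0.02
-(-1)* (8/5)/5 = 0.32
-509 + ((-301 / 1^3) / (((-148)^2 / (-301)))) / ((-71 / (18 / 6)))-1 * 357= -1347061147 / 1555184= -866.17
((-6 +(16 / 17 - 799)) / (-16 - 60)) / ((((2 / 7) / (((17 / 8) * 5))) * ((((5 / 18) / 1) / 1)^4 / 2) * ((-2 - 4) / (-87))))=18205508727 / 9500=1916369.34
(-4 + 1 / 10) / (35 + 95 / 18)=-0.10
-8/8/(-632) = 1/632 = 0.00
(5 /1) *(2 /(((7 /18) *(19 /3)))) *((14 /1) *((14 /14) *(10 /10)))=1080 /19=56.84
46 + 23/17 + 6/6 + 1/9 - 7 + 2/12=12739/306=41.63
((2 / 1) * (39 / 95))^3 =474552 / 857375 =0.55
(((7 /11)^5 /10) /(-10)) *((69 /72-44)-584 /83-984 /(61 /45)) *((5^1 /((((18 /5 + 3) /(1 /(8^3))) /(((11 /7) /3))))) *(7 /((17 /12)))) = 1584745727705 /511002155372544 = 0.00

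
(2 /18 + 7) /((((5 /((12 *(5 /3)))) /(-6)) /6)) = -1024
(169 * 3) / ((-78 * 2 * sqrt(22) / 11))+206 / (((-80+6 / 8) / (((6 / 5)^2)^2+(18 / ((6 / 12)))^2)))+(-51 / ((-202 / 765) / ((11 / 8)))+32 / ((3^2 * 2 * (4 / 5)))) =-8951120715151 / 2881530000 - 13 * sqrt(22) / 8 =-3114.00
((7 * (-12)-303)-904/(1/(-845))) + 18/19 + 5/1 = 14506480/19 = 763498.95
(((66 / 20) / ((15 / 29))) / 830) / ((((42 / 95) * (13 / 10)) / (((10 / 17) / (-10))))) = -6061 / 7704060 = -0.00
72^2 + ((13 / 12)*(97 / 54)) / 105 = 352720621 / 68040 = 5184.02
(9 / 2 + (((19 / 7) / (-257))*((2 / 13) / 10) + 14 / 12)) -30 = -8536312 / 350805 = -24.33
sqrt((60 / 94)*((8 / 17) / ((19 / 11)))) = 4*sqrt(2504865) / 15181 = 0.42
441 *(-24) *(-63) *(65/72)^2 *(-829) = -3604098225/8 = -450512278.12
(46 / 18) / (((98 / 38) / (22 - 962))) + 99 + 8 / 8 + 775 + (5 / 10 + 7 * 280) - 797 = 976397 / 882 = 1107.03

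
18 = 18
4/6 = 2/3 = 0.67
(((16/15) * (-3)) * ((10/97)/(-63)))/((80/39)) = 26/10185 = 0.00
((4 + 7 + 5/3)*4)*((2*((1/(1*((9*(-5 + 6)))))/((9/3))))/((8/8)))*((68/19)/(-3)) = -1088/243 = -4.48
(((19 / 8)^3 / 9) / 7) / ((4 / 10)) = 34295 / 64512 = 0.53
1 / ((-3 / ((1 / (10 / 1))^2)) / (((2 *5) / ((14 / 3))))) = -1 / 140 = -0.01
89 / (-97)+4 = 299 / 97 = 3.08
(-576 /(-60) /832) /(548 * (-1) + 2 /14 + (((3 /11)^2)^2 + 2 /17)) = -1742279 /82706466440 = -0.00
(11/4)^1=11/4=2.75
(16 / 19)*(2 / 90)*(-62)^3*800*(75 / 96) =-2787461.99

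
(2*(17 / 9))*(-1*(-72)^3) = 1410048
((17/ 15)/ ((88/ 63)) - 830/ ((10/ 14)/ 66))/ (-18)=3749347/ 880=4260.62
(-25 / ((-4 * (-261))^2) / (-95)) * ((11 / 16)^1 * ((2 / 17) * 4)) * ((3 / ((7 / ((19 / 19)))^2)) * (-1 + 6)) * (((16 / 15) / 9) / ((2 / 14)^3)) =0.00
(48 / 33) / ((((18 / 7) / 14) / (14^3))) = 2151296 / 99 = 21730.26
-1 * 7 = -7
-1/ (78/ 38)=-19/ 39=-0.49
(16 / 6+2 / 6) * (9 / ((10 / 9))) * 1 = 243 / 10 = 24.30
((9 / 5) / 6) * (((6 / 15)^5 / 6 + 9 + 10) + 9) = 131258 / 15625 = 8.40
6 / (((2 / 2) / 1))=6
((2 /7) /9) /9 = 2 /567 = 0.00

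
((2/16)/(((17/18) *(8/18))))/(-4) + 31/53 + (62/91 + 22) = 121697081/5247424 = 23.19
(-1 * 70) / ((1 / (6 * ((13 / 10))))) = -546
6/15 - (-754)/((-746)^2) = 558401/1391290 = 0.40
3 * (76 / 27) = 76 / 9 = 8.44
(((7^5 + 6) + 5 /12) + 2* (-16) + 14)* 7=1410815 /12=117567.92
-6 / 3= -2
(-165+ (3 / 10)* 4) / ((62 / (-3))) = 2457 / 310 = 7.93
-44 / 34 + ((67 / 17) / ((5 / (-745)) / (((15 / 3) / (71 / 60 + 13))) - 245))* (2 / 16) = -482652169 / 372379934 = -1.30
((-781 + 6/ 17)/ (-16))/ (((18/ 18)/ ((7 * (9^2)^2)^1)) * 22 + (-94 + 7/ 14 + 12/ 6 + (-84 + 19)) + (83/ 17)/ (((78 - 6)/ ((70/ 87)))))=-17675419293/ 56675656388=-0.31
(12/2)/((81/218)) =436/27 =16.15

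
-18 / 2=-9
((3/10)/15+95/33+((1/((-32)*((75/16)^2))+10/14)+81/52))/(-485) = -116426543/10923412500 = -0.01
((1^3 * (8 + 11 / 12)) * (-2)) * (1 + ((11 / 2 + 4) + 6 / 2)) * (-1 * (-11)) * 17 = -180081 / 4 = -45020.25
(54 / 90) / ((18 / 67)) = 67 / 30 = 2.23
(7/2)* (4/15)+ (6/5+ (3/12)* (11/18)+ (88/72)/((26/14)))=1531/520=2.94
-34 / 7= -4.86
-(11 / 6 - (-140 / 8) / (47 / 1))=-311 / 141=-2.21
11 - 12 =-1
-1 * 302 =-302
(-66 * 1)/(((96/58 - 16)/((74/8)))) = 35409/832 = 42.56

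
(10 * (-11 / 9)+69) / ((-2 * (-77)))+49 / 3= 3307 / 198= 16.70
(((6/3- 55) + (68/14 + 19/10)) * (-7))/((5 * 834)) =1079/13900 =0.08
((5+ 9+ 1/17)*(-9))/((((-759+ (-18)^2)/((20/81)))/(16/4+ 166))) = 9560/783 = 12.21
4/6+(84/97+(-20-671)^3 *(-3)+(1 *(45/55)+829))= 3168410440867/3201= 989818944.35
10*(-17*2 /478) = -170 /239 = -0.71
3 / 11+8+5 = 146 / 11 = 13.27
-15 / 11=-1.36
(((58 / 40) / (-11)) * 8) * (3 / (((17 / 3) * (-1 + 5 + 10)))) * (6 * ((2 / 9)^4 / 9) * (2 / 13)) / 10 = -928 / 930404475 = -0.00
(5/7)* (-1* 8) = -40/7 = -5.71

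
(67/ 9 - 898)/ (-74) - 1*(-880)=594095/ 666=892.03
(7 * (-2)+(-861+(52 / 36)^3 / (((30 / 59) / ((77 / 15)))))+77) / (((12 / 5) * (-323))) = 14811937 / 14959080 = 0.99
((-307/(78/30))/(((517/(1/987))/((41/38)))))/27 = -62935/6806101302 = -0.00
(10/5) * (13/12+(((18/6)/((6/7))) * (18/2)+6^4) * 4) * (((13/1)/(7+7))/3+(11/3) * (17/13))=59207957/1092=54219.74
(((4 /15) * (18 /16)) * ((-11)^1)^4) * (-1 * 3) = -131769 /10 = -13176.90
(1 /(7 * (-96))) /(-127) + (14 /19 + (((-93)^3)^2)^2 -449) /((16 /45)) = 1909037716395493512604211517079 /1621536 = 1177302086660730019317617.00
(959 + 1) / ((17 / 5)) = 4800 / 17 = 282.35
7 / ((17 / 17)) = 7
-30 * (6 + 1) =-210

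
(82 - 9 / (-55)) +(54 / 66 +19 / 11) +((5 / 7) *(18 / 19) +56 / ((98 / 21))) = 712377 / 7315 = 97.39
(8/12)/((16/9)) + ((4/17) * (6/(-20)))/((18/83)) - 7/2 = -3.45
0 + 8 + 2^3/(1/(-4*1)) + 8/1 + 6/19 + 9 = -127/19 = -6.68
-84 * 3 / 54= -14 / 3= -4.67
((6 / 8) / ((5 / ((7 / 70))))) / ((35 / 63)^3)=2187 / 25000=0.09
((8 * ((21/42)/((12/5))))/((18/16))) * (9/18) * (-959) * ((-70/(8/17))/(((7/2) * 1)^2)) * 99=2561900/3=853966.67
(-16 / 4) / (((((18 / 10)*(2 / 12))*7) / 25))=-1000 / 21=-47.62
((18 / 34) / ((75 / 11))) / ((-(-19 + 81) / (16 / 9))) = -88 / 39525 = -0.00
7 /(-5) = -7 /5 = -1.40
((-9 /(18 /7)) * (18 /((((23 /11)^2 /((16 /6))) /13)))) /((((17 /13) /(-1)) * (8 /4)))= 1717716 /8993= 191.01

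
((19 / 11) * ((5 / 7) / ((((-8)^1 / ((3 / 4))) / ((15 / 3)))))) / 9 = -475 / 7392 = -0.06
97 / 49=1.98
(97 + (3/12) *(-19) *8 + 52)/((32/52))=1443/8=180.38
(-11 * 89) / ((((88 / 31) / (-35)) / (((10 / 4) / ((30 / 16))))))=96565 / 6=16094.17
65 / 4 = 16.25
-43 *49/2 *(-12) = 12642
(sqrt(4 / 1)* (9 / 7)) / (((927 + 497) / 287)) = 369 / 712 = 0.52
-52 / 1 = -52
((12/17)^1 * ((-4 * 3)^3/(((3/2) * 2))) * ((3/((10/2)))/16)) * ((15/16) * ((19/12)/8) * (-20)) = 7695/136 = 56.58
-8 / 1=-8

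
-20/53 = -0.38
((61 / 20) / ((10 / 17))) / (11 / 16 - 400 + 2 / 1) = -0.01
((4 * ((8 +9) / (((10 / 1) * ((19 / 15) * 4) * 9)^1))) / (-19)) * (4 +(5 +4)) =-221 / 2166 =-0.10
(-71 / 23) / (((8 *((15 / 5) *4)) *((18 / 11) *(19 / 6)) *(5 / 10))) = -781 / 62928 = -0.01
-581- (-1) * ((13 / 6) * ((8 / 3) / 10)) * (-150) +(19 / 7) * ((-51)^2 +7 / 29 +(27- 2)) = 3934568 / 609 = 6460.70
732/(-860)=-183/215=-0.85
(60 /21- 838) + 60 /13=-75578 /91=-830.53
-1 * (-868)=868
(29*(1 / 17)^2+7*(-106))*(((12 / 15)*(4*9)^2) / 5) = -1111496256 / 7225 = -153840.31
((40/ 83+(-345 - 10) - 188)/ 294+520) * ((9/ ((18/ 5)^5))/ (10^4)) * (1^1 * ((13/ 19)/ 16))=821860715/ 24919481696256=0.00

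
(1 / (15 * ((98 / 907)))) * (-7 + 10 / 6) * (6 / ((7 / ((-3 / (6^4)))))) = 907 / 138915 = 0.01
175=175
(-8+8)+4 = 4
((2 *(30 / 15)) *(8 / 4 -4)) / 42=-4 / 21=-0.19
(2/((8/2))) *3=3/2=1.50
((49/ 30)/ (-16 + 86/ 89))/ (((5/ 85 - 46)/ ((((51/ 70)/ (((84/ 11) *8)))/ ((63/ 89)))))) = 2289169/ 57454790400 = 0.00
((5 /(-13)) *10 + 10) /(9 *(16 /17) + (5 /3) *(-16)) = -255 /754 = -0.34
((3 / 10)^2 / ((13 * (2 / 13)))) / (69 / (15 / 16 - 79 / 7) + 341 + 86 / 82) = 427671 / 3187393600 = 0.00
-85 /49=-1.73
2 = 2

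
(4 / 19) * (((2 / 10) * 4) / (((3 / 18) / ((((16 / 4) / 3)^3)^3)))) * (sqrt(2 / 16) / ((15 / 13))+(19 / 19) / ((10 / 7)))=27262976 * sqrt(2) / 9349425+29360128 / 3116475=13.54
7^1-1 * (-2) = 9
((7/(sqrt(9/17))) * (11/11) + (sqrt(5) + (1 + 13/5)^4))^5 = (1875 * sqrt(5) + 4375 * sqrt(17) + 314928)^5/23174285888671875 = 188004743489.52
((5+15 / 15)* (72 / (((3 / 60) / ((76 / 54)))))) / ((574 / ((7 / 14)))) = 3040 / 287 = 10.59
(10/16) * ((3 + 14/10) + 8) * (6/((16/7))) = 651/32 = 20.34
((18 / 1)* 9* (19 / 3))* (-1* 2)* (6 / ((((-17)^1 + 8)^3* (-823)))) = -152 / 7407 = -0.02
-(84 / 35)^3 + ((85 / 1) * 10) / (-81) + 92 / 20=-199643 / 10125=-19.72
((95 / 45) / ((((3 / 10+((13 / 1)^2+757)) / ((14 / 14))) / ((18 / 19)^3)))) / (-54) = -120 / 3343943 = -0.00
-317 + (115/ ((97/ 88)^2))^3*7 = 4943839906287749507/ 832972004929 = 5935181.35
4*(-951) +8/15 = -57052/15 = -3803.47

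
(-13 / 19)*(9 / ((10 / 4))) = -234 / 95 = -2.46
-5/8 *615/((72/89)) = -475.13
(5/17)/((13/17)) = 5/13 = 0.38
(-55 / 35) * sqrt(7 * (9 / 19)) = -33 * sqrt(133) / 133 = -2.86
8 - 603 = -595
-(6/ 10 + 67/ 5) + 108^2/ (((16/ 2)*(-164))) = -1877/ 82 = -22.89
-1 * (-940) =940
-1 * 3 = -3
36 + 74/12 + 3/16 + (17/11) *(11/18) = 6235/144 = 43.30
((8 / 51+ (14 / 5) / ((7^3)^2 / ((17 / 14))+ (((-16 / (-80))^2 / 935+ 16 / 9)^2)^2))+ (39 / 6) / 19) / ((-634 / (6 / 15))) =-183544033300661464519481041237 / 583004202998683224075869547378030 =-0.00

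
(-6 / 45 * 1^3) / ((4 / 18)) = -3 / 5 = -0.60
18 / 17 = 1.06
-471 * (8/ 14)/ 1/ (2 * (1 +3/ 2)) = -53.83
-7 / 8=-0.88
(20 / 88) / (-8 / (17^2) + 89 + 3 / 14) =10115 / 3969339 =0.00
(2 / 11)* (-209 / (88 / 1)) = -19 / 44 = -0.43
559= 559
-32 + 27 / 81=-95 / 3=-31.67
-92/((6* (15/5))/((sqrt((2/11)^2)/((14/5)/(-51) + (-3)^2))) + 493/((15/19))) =-11730/192529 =-0.06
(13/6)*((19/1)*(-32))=-3952/3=-1317.33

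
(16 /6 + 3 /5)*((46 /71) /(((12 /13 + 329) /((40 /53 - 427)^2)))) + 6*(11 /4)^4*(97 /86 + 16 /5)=74875842857098967 /28248527195904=2650.61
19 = 19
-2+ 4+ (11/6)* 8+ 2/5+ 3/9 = 87/5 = 17.40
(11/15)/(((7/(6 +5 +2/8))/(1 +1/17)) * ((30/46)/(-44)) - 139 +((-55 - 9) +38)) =-50094/11271745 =-0.00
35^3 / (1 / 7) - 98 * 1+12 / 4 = 300030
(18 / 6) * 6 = 18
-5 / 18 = -0.28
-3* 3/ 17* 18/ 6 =-1.59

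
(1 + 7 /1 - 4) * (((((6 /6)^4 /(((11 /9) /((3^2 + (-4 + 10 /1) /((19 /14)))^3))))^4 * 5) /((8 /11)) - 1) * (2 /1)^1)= 2479831699766153321975965660470797 /2945922157277060291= 841784530402623.35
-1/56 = -0.02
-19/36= -0.53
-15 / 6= -5 / 2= -2.50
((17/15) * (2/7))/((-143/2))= -68/15015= -0.00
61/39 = 1.56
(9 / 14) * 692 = 3114 / 7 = 444.86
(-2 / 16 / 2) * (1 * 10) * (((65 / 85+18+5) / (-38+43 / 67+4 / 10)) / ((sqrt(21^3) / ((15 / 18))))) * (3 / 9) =845875 * sqrt(21) / 3341532852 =0.00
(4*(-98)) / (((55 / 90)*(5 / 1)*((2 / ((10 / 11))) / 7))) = -49392 / 121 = -408.20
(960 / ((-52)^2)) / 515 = 12 / 17407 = 0.00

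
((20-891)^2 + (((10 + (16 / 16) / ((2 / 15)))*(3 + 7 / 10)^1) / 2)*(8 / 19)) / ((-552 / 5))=-36036095 / 5244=-6871.87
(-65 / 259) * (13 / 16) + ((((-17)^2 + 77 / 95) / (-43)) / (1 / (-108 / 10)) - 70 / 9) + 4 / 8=49749676763 / 761770800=65.31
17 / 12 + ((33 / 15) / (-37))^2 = 583277 / 410700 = 1.42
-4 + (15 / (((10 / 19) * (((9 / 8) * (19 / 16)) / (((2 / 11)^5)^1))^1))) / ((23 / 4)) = -44441884 / 11112519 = -4.00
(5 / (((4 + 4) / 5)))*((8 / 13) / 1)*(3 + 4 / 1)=175 / 13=13.46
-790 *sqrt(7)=-2090.14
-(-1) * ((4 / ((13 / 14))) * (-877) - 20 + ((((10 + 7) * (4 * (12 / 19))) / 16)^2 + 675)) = -14621704 / 4693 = -3115.64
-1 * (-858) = 858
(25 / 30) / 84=5 / 504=0.01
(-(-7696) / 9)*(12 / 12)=7696 / 9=855.11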